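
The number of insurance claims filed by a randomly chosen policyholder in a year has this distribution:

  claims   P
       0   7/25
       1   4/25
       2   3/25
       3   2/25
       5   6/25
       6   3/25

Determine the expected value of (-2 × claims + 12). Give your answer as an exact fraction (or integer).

172/25

E[-2x+12] = (7/25)·12 + (4/25)·10 + (3/25)·8 + (2/25)·6 + (6/25)·2 + (3/25)·0
     = 172/25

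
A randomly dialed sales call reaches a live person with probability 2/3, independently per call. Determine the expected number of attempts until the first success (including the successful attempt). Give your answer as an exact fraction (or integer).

For a geometric distribution, E[trials] = 1/p = 1/(2/3) = 3/2.

3/2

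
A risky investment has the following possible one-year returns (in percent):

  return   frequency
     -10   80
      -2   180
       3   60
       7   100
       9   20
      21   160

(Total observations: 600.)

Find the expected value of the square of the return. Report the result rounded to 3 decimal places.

Total = 600, so P(return=-10) = 80/600, etc.
E[X²] = (2/15)·100 + (3/10)·4 + (1/10)·9 + (1/6)·49 + (1/30)·81 + (4/15)·441
     = 1439/10 ≈ 143.900

143.900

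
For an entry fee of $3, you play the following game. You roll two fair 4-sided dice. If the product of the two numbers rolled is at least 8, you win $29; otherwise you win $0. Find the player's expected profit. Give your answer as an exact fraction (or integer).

E[payout] = (5/8)·0 + (3/8)·29 = 87/8
Expected profit = 87/8 − 3 = 63/8

63/8 dollars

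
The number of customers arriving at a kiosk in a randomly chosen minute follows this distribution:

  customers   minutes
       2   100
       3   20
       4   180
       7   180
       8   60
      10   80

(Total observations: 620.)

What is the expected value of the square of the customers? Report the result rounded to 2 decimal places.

Total = 620, so P(customers=2) = 100/620, etc.
E[X²] = (5/31)·4 + (1/31)·9 + (9/31)·16 + (9/31)·49 + (3/31)·64 + (4/31)·100
     = 1206/31 ≈ 38.90

38.90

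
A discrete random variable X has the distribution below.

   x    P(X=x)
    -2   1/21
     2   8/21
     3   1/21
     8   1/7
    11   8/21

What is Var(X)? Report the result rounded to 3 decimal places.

19.646

E[X] = (1/21)·(-2) + (8/21)·2 + (1/21)·3 + (1/7)·8 + (8/21)·11 = 43/7
E[X²] = (1/21)·4 + (8/21)·4 + (1/21)·9 + (1/7)·64 + (8/21)·121 = 1205/21
Var(X) = 1205/21 − (43/7)² = 2888/147 ≈ 19.646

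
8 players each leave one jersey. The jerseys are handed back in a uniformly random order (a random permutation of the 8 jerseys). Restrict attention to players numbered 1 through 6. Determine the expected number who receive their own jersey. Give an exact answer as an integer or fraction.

3/4

Let Xᵢ = 1 if person i gets their own jersey. For each i, P(Xᵢ=1) = 1/8.
By linearity of expectation, E[X₁+…+X_6] = 6·(1/8) = 3/4.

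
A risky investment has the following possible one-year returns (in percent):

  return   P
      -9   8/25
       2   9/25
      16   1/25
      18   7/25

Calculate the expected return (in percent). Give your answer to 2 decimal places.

3.52

E[X] = (8/25)·(-9) + (9/25)·2 + (1/25)·16 + (7/25)·18
     = 88/25 ≈ 3.52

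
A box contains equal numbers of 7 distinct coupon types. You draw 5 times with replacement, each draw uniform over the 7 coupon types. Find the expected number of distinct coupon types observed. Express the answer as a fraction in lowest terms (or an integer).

Let Xⱼ=1 if type j appears at least once. P(Xⱼ=1) = 1 − ((7−1)/7)^5 = 9031/16807.
E[#distinct] = 7·9031/16807 = 9031/2401.

9031/2401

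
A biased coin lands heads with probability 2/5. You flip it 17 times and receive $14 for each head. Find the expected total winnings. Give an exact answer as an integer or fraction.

476/5 dollars

E[#heads] = 17·2/5 = 34/5 (linearity over flips).
E[winnings] = 14·34/5 = 476/5.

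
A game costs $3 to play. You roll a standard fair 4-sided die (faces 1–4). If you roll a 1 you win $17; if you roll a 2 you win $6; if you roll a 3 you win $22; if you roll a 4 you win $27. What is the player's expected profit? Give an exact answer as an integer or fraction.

$15

E[payout] = (1/4)·6 + (1/4)·17 + (1/4)·22 + (1/4)·27 = 18
Expected profit = 18 − 3 = 15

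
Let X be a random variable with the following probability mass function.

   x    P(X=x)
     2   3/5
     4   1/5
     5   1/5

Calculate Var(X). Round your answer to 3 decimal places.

E[X] = (3/5)·2 + (1/5)·4 + (1/5)·5 = 3
E[X²] = (3/5)·4 + (1/5)·16 + (1/5)·25 = 53/5
Var(X) = 53/5 − (3)² = 8/5 ≈ 1.600

1.600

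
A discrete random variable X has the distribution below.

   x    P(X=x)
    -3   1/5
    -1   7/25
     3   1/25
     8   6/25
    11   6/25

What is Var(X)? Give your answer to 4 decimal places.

32.4000

E[X] = (1/5)·(-3) + (7/25)·(-1) + (1/25)·3 + (6/25)·8 + (6/25)·11 = 19/5
E[X²] = (1/5)·9 + (7/25)·1 + (1/25)·9 + (6/25)·64 + (6/25)·121 = 1171/25
Var(X) = 1171/25 − (19/5)² = 162/5 ≈ 32.4000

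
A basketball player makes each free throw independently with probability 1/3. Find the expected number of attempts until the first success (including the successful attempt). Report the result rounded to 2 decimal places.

3.00

For a geometric distribution, E[trials] = 1/p = 1/(1/3) = 3.
≈ 3.00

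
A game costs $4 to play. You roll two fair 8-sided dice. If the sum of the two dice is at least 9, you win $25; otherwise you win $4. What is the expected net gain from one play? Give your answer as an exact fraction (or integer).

E[payout] = (7/16)·4 + (9/16)·25 = 253/16
Expected profit = 253/16 − 4 = 189/16

189/16 dollars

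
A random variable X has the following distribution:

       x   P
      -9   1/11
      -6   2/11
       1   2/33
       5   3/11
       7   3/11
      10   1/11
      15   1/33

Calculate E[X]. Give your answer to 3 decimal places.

2.788

E[X] = (1/11)·(-9) + (2/11)·(-6) + (2/33)·1 + (3/11)·5 + (3/11)·7 + (1/11)·10 + (1/33)·15
     = 92/33 ≈ 2.788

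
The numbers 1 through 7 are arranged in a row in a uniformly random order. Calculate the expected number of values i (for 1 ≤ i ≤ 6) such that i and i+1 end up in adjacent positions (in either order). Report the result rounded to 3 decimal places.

For each i ∈ {1,…,6}, let Xᵢ = 1 if i and i+1 are adjacent. P(Xᵢ=1) = 2·(7−1)!/7! = 2/7.
By linearity, E[ΣXᵢ] = (6)·(2/7) = 12/7.
≈ 1.714

1.714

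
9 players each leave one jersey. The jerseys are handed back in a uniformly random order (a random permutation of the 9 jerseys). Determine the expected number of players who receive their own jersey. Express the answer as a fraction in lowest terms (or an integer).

1

Let Xᵢ = 1 if person i gets their own jersey. For each i, P(Xᵢ=1) = 1/9.
By linearity of expectation, E[X₁+…+X_9] = 9·(1/9) = 1.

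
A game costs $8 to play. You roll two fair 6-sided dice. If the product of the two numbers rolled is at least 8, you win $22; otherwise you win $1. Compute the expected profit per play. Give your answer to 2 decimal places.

E[payout] = (7/18)·1 + (11/18)·22 = 83/6
Expected profit = 83/6 − 8 = 35/6 ≈ $5.83

$5.83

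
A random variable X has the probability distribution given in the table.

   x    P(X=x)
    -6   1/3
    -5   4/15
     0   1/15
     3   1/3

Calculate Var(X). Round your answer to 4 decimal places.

16.2222

E[X] = (1/3)·(-6) + (4/15)·(-5) + (1/15)·0 + (1/3)·3 = -7/3
E[X²] = (1/3)·36 + (4/15)·25 + (1/15)·0 + (1/3)·9 = 65/3
Var(X) = 65/3 − (-7/3)² = 146/9 ≈ 16.2222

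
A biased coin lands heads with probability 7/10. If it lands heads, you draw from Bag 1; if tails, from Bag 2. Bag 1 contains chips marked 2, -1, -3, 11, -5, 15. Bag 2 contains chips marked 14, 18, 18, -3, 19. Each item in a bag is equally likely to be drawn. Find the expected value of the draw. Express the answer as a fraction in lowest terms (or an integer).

E[X | Bag 1] = (2 − 1 − 3 + 11 − 5 + 15)/6 = 19/6
E[X | Bag 2] = (14 + 18 + 18 − 3 + 19)/5 = 66/5
E[X] = (7/10)·19/6 + (3/10)·66/5 = 1853/300

1853/300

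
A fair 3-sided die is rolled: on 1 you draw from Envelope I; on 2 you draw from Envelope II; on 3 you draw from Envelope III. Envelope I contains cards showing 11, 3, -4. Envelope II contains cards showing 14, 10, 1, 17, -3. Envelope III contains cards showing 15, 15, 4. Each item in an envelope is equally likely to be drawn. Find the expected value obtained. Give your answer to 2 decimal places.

7.49

E[X | Envelope I] = (11 + 3 − 4)/3 = 10/3
E[X | Envelope II] = (14 + 10 + 1 + 17 − 3)/5 = 39/5
E[X | Envelope III] = (15 + 15 + 4)/3 = 34/3
E[X] = (1/3)·10/3 + (1/3)·39/5 + (1/3)·34/3 = 337/45 ≈ 7.49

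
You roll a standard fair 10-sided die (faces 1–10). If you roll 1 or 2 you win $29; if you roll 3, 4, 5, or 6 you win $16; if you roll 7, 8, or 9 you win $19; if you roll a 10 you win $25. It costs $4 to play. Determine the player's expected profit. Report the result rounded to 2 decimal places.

$16.40

E[payout] = (2/5)·16 + (3/10)·19 + (1/10)·25 + (1/5)·29 = 102/5
Expected profit = 102/5 − 4 = 82/5 ≈ $16.40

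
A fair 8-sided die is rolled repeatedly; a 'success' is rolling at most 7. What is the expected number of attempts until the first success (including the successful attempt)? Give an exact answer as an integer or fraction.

For a geometric distribution, E[trials] = 1/p = 1/(7/8) = 8/7.

8/7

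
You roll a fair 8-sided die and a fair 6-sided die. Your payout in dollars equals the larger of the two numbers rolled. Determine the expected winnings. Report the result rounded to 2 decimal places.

$5.23

Distribution of the larger of the two numbers rolled: 1 w.p. 1/48, 2 w.p. 1/16, 3 w.p. 5/48, 4 w.p. 7/48, 5 w.p. 3/16, 6 w.p. 11/48, …
E[payout] = (1/48)·1 + (1/16)·2 + (5/48)·3 + (7/48)·4 + (3/16)·5 + (11/48)·6 + (1/8)·7 + (1/8)·8 = 251/48
≈ $5.23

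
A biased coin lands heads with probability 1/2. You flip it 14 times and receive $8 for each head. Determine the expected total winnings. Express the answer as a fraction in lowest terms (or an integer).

$56

E[#heads] = 14·1/2 = 7 (linearity over flips).
E[winnings] = 8·7 = 56.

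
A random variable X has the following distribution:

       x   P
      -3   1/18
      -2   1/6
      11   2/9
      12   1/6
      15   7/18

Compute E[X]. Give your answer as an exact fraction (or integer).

E[X] = (1/18)·(-3) + (1/6)·(-2) + (2/9)·11 + (1/6)·12 + (7/18)·15
     = 88/9

88/9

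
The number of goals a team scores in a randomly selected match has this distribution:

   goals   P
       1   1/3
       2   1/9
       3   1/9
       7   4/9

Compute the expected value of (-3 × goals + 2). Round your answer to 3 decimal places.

E[-3x+2] = (1/3)·(-1) + (1/9)·(-4) + (1/9)·(-7) + (4/9)·(-19)
     = -10 ≈ -10.000

-10.000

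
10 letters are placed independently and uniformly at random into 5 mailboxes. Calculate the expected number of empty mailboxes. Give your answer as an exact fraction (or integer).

Let Xⱼ=1 if mailbox j is empty. P(Xⱼ=1) = ((5-1)/5)^10 = 1048576/9765625.
By linearity, E[#empty] = 5·1048576/9765625 = 1048576/1953125.

1048576/1953125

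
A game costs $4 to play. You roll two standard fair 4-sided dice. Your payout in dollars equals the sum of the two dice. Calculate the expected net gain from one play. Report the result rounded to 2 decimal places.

Distribution of the sum of the two dice: 2 w.p. 1/16, 3 w.p. 1/8, 4 w.p. 3/16, 5 w.p. 1/4, 6 w.p. 3/16, 7 w.p. 1/8, …
E[payout] = (1/16)·2 + (1/8)·3 + (3/16)·4 + (1/4)·5 + (3/16)·6 + (1/8)·7 + (1/16)·8 = 5
Expected profit = 5 − 4 = 1 ≈ $1.00

$1.00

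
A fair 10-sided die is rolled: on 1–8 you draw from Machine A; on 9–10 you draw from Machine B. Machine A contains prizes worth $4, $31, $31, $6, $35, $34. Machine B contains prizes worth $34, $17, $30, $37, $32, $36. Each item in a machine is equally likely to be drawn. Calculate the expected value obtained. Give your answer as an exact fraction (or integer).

E[X | Machine A] = (4 + 31 + 31 + 6 + 35 + 34)/6 = 47/2
E[X | Machine B] = (34 + 17 + 30 + 37 + 32 + 36)/6 = 31
E[X] = (4/5)·47/2 + (1/5)·31 = 25

$25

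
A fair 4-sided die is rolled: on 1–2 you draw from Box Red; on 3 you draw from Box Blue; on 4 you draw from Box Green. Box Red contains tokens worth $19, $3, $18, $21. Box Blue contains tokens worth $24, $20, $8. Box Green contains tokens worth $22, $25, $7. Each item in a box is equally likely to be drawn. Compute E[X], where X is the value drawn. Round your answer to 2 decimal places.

E[X | Box Red] = (19 + 3 + 18 + 21)/4 = 61/4
E[X | Box Blue] = (24 + 20 + 8)/3 = 52/3
E[X | Box Green] = (22 + 25 + 7)/3 = 18
E[X] = (1/2)·61/4 + (1/4)·52/3 + (1/4)·18 = 395/24 ≈ 16.46

$16.46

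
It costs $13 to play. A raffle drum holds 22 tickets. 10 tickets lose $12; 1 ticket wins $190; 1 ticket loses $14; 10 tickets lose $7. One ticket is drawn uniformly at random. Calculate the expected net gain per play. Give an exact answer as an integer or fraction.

E[payout] = (10/22)·(-12) + (1/22)·190 + (1/22)·(-14) + (10/22)·(-7) = -7/11
Expected profit = -7/11 − 13 = -150/11

-150/11 dollars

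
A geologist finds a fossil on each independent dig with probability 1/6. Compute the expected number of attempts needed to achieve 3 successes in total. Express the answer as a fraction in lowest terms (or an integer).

18

By linearity (sum of 3 independent geometric waits), E[trials] = 3/p = 3/(1/6) = 18.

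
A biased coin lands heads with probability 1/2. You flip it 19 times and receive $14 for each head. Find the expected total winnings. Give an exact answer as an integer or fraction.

E[#heads] = 19·1/2 = 19/2 (linearity over flips).
E[winnings] = 14·19/2 = 133.

$133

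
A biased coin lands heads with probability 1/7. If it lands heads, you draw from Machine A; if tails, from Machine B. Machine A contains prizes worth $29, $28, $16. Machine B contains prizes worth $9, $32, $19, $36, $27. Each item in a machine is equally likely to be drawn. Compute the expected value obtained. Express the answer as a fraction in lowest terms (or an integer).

E[X | Machine A] = (29 + 28 + 16)/3 = 73/3
E[X | Machine B] = (9 + 32 + 19 + 36 + 27)/5 = 123/5
E[X] = (1/7)·73/3 + (6/7)·123/5 = 2579/105

2579/105 dollars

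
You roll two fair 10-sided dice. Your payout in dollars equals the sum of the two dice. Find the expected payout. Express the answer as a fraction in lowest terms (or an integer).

Distribution of the sum of the two dice: 2 w.p. 1/100, 3 w.p. 1/50, 4 w.p. 3/100, 5 w.p. 1/25, 6 w.p. 1/20, 7 w.p. 3/50, …
E[payout] = (1/100)·2 + (1/50)·3 + (3/100)·4 + (1/25)·5 + (1/20)·6 + (3/50)·7 + (7/100)·8 + (2/25)·9 + (9/100)·10 + (1/10)·11 + (9/100)·12 + (2/25)·13 + (7/100)·14 + (3/50)·15 + (1/20)·16 + (1/25)·17 + (3/100)·18 + (1/50)·19 + (1/100)·20 = 11

$11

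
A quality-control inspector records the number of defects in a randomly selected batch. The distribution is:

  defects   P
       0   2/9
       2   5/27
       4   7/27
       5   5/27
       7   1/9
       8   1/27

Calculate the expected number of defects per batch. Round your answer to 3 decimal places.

E[X] = (2/9)·0 + (5/27)·2 + (7/27)·4 + (5/27)·5 + (1/9)·7 + (1/27)·8
     = 92/27 ≈ 3.407

3.407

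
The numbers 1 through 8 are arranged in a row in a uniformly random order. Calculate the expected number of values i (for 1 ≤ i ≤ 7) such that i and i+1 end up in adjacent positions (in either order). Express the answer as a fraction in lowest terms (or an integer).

For each i ∈ {1,…,7}, let Xᵢ = 1 if i and i+1 are adjacent. P(Xᵢ=1) = 2·(8−1)!/8! = 2/8.
By linearity, E[ΣXᵢ] = (7)·(2/8) = 7/4.

7/4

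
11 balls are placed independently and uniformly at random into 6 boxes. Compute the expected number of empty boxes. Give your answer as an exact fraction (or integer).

Let Xⱼ=1 if box j is empty. P(Xⱼ=1) = ((6-1)/6)^11 = 48828125/362797056.
By linearity, E[#empty] = 6·48828125/362797056 = 48828125/60466176.

48828125/60466176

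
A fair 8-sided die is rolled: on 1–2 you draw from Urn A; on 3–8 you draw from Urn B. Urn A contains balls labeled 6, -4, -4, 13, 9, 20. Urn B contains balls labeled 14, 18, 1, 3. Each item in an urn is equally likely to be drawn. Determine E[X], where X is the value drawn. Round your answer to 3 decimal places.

E[X | Urn A] = (6 − 4 − 4 + 13 + 9 + 20)/6 = 20/3
E[X | Urn B] = (14 + 18 + 1 + 3)/4 = 9
E[X] = (1/4)·20/3 + (3/4)·9 = 101/12 ≈ 8.417

8.417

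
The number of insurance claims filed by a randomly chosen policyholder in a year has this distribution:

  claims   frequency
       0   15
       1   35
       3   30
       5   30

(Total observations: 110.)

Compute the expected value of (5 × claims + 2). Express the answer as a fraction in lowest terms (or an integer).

Total = 110, so P(claims=0) = 15/110, etc.
E[5x+2] = (3/22)·2 + (7/22)·7 + (3/11)·17 + (3/11)·27
     = 29/2

29/2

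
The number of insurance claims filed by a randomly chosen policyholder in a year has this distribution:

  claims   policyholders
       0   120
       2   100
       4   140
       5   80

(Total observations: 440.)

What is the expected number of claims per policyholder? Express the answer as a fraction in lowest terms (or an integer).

29/11

Total = 440, so P(claims=0) = 120/440, etc.
E[X] = (3/11)·0 + (5/22)·2 + (7/22)·4 + (2/11)·5
     = 29/11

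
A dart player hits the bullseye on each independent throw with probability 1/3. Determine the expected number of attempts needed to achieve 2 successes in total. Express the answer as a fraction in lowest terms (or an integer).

6

By linearity (sum of 2 independent geometric waits), E[trials] = 2/p = 2/(1/3) = 6.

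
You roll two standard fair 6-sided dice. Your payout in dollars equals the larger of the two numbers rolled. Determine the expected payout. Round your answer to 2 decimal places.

Distribution of the larger of the two numbers rolled: 1 w.p. 1/36, 2 w.p. 1/12, 3 w.p. 5/36, 4 w.p. 7/36, 5 w.p. 1/4, 6 w.p. 11/36
E[payout] = (1/36)·1 + (1/12)·2 + (5/36)·3 + (7/36)·4 + (1/4)·5 + (11/36)·6 = 161/36
≈ $4.47

$4.47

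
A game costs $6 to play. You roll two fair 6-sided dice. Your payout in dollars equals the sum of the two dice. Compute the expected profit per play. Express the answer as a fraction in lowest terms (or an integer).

$1

Distribution of the sum of the two dice: 2 w.p. 1/36, 3 w.p. 1/18, 4 w.p. 1/12, 5 w.p. 1/9, 6 w.p. 5/36, 7 w.p. 1/6, …
E[payout] = (1/36)·2 + (1/18)·3 + (1/12)·4 + (1/9)·5 + (5/36)·6 + (1/6)·7 + (5/36)·8 + (1/9)·9 + (1/12)·10 + (1/18)·11 + (1/36)·12 = 7
Expected profit = 7 − 6 = 1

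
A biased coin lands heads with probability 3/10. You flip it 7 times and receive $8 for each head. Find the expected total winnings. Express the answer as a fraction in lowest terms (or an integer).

E[#heads] = 7·3/10 = 21/10 (linearity over flips).
E[winnings] = 8·21/10 = 84/5.

84/5 dollars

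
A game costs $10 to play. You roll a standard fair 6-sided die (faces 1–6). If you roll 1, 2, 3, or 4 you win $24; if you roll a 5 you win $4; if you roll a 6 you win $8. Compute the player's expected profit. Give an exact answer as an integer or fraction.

$8

E[payout] = (1/6)·4 + (1/6)·8 + (2/3)·24 = 18
Expected profit = 18 − 10 = 8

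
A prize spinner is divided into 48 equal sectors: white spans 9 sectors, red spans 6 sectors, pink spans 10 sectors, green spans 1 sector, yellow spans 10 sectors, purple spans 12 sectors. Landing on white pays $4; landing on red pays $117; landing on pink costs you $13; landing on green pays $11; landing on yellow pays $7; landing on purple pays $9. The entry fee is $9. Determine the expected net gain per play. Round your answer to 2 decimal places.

E[payout] = (9/48)·4 + (6/48)·117 + (10/48)·(-13) + (1/48)·11 + (10/48)·7 + (12/48)·9 = 797/48
Expected profit = 797/48 − 9 = 365/48 ≈ $7.60

$7.60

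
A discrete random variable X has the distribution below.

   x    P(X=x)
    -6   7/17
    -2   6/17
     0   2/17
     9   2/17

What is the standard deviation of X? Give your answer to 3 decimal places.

4.613

E[X] = -36/17, E[X²] = 438/17
Var(X) = E[X²] − (E[X])² = 438/17 − 1296/289 = 6150/289
SD(X) = √(6150/289) ≈ 4.613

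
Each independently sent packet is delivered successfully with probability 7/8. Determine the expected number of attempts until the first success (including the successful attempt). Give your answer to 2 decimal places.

1.14

For a geometric distribution, E[trials] = 1/p = 1/(7/8) = 8/7.
≈ 1.14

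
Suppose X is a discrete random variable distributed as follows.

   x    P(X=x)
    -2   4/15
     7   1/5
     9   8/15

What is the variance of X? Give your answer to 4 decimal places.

E[X] = (4/15)·(-2) + (1/5)·7 + (8/15)·9 = 17/3
E[X²] = (4/15)·4 + (1/5)·49 + (8/15)·81 = 811/15
Var(X) = 811/15 − (17/3)² = 988/45 ≈ 21.9556

21.9556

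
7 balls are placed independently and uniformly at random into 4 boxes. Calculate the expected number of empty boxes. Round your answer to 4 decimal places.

0.5339

Let Xⱼ=1 if box j is empty. P(Xⱼ=1) = ((4-1)/4)^7 = 2187/16384.
By linearity, E[#empty] = 4·2187/16384 = 2187/4096.
≈ 0.5339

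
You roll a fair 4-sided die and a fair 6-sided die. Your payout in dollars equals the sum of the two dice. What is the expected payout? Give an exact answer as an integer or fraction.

Distribution of the sum of the two dice: 2 w.p. 1/24, 3 w.p. 1/12, 4 w.p. 1/8, 5 w.p. 1/6, 6 w.p. 1/6, 7 w.p. 1/6, …
E[payout] = (1/24)·2 + (1/12)·3 + (1/8)·4 + (1/6)·5 + (1/6)·6 + (1/6)·7 + (1/8)·8 + (1/12)·9 + (1/24)·10 = 6

$6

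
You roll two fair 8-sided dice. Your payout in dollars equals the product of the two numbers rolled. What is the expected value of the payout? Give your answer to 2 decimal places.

Distribution of the product of the two numbers rolled: 1 w.p. 1/64, 2 w.p. 1/32, 3 w.p. 1/32, 4 w.p. 3/64, 5 w.p. 1/32, 6 w.p. 1/16, …
E[payout] = (1/64)·1 + (1/32)·2 + (1/32)·3 + (3/64)·4 + (1/32)·5 + (1/16)·6 + (1/32)·7 + (1/16)·8 + (1/64)·9 + (1/32)·10 + (1/16)·12 + (1/32)·14 + (1/32)·15 + (3/64)·16 + (1/32)·18 + (1/32)·20 + (1/32)·21 + (1/16)·24 + (1/64)·25 + (1/32)·28 + (1/32)·30 + (1/32)·32 + (1/32)·35 + (1/64)·36 + (1/32)·40 + (1/32)·42 + (1/32)·48 + (1/64)·49 + (1/32)·56 + (1/64)·64 = 81/4
≈ $20.25

$20.25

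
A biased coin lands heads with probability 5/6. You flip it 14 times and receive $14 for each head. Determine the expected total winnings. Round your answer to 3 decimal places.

$163.333

E[#heads] = 14·5/6 = 35/3 (linearity over flips).
E[winnings] = 14·35/3 = 490/3.
≈ 163.333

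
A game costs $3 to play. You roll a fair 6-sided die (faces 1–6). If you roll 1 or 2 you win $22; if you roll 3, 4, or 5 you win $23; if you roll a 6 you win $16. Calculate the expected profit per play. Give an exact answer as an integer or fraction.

37/2 dollars

E[payout] = (1/6)·16 + (1/3)·22 + (1/2)·23 = 43/2
Expected profit = 43/2 − 3 = 37/2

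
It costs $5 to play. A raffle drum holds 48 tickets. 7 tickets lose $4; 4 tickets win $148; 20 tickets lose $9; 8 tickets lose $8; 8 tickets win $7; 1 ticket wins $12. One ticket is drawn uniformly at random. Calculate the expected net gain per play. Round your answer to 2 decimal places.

E[payout] = (7/48)·(-4) + (4/48)·148 + (20/48)·(-9) + (8/48)·(-8) + (8/48)·7 + (1/48)·12 = 97/12
Expected profit = 97/12 − 5 = 37/12 ≈ $3.08

$3.08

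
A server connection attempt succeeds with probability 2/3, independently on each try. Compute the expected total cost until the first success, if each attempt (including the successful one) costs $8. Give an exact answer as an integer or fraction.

E[#attempts] = 1/p = 3/2; E[cost] = 8·3/2 = 12.

$12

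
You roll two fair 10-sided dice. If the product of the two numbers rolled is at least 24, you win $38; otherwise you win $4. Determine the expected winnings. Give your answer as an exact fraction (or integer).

E[payout] = (12/25)·4 + (13/25)·38 = 542/25

542/25 dollars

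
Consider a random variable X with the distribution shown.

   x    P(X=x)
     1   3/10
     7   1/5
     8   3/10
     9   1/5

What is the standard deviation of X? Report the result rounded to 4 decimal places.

E[X] = 59/10, E[X²] = 91/2
Var(X) = E[X²] − (E[X])² = 91/2 − 3481/100 = 1069/100
SD(X) = √(1069/100) ≈ 3.2696

3.2696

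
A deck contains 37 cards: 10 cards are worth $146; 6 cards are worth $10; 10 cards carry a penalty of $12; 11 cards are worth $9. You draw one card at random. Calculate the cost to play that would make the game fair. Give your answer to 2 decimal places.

$40.51

E[payout] = (10/37)·146 + (6/37)·10 + (10/37)·(-12) + (11/37)·9 = 1499/37
Fair fee = E[payout] = 1499/37 ≈ $40.51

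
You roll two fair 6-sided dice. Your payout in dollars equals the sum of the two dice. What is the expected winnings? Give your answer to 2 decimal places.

Distribution of the sum of the two dice: 2 w.p. 1/36, 3 w.p. 1/18, 4 w.p. 1/12, 5 w.p. 1/9, 6 w.p. 5/36, 7 w.p. 1/6, …
E[payout] = (1/36)·2 + (1/18)·3 + (1/12)·4 + (1/9)·5 + (5/36)·6 + (1/6)·7 + (5/36)·8 + (1/9)·9 + (1/12)·10 + (1/18)·11 + (1/36)·12 = 7
≈ $7.00

$7.00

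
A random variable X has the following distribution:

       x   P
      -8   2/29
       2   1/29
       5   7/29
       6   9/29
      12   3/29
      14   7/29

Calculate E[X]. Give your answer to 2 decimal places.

E[X] = (2/29)·(-8) + (1/29)·2 + (7/29)·5 + (9/29)·6 + (3/29)·12 + (7/29)·14
     = 209/29 ≈ 7.21

7.21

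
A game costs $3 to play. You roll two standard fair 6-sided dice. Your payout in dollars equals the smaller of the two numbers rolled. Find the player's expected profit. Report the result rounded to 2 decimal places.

Distribution of the smaller of the two numbers rolled: 1 w.p. 11/36, 2 w.p. 1/4, 3 w.p. 7/36, 4 w.p. 5/36, 5 w.p. 1/12, 6 w.p. 1/36
E[payout] = (11/36)·1 + (1/4)·2 + (7/36)·3 + (5/36)·4 + (1/12)·5 + (1/36)·6 = 91/36
Expected profit = 91/36 − 3 = -17/36 ≈ -$0.47

-$0.47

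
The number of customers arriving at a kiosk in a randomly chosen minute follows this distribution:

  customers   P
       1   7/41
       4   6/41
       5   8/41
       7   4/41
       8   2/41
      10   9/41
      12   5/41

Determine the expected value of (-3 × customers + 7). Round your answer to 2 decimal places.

E[-3x+7] = (7/41)·4 + (6/41)·(-5) + (8/41)·(-8) + (4/41)·(-14) + (2/41)·(-17) + (9/41)·(-23) + (5/41)·(-29)
     = -508/41 ≈ -12.39

-12.39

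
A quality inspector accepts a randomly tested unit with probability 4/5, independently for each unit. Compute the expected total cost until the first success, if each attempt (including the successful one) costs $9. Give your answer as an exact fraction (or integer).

45/4 dollars

E[#attempts] = 1/p = 5/4; E[cost] = 9·5/4 = 45/4.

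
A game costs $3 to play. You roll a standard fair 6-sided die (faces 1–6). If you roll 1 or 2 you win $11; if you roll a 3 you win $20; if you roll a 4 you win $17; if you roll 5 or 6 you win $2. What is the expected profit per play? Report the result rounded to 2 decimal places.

E[payout] = (1/3)·2 + (1/3)·11 + (1/6)·17 + (1/6)·20 = 21/2
Expected profit = 21/2 − 3 = 15/2 ≈ $7.50

$7.50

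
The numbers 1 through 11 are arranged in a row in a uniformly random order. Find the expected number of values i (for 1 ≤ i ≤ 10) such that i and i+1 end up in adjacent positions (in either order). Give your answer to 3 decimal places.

For each i ∈ {1,…,10}, let Xᵢ = 1 if i and i+1 are adjacent. P(Xᵢ=1) = 2·(11−1)!/11! = 2/11.
By linearity, E[ΣXᵢ] = (10)·(2/11) = 20/11.
≈ 1.818

1.818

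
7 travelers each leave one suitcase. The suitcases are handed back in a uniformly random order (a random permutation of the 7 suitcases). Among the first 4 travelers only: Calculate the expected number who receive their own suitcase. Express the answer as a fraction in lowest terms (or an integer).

Let Xᵢ = 1 if person i gets their own suitcase. For each i, P(Xᵢ=1) = 1/7.
By linearity of expectation, E[X₁+…+X_4] = 4·(1/7) = 4/7.

4/7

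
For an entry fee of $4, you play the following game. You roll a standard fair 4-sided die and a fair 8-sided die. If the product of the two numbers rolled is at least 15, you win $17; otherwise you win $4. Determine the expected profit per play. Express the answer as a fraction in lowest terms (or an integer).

65/16 dollars

E[payout] = (11/16)·4 + (5/16)·17 = 129/16
Expected profit = 129/16 − 4 = 65/16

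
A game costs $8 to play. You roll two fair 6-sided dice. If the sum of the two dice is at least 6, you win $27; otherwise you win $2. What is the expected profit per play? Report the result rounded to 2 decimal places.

$12.06

E[payout] = (5/18)·2 + (13/18)·27 = 361/18
Expected profit = 361/18 − 8 = 217/18 ≈ $12.06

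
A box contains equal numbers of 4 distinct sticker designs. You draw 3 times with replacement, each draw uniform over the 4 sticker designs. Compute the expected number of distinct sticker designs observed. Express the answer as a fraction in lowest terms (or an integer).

Let Xⱼ=1 if type j appears at least once. P(Xⱼ=1) = 1 − ((4−1)/4)^3 = 37/64.
E[#distinct] = 4·37/64 = 37/16.

37/16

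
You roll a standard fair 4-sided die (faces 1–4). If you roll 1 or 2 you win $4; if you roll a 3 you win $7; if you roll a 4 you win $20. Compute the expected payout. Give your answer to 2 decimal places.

E[payout] = (1/2)·4 + (1/4)·7 + (1/4)·20 = 35/4
≈ $8.75

$8.75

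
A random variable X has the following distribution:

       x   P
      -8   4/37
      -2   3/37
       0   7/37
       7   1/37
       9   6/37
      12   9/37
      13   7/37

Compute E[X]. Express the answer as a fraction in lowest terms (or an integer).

6

E[X] = (4/37)·(-8) + (3/37)·(-2) + (7/37)·0 + (1/37)·7 + (6/37)·9 + (9/37)·12 + (7/37)·13
     = 6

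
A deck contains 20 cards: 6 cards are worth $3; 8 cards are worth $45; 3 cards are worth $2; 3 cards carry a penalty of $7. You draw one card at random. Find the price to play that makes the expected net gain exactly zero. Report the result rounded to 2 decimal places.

$18.15

E[payout] = (6/20)·3 + (8/20)·45 + (3/20)·2 + (3/20)·(-7) = 363/20
Fair fee = E[payout] = 363/20 ≈ $18.15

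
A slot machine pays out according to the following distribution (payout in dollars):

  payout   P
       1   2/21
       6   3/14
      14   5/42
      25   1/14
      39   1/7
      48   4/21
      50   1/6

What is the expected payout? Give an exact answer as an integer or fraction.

1171/42 dollars

E[X] = (2/21)·1 + (3/14)·6 + (5/42)·14 + (1/14)·25 + (1/7)·39 + (4/21)·48 + (1/6)·50
     = 1171/42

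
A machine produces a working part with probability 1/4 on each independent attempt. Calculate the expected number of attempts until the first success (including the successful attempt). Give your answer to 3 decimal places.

For a geometric distribution, E[trials] = 1/p = 1/(1/4) = 4.
≈ 4.000

4.000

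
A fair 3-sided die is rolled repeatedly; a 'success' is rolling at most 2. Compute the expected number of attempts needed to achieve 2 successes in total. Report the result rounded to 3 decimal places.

By linearity (sum of 2 independent geometric waits), E[trials] = 2/p = 2/(2/3) = 3.
≈ 3.000

3.000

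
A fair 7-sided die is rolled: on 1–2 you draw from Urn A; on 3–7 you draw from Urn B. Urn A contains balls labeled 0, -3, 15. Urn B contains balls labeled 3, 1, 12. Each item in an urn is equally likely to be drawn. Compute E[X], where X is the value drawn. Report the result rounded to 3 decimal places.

E[X | Urn A] = (0 − 3 + 15)/3 = 4
E[X | Urn B] = (3 + 1 + 12)/3 = 16/3
E[X] = (2/7)·4 + (5/7)·16/3 = 104/21 ≈ 4.952

4.952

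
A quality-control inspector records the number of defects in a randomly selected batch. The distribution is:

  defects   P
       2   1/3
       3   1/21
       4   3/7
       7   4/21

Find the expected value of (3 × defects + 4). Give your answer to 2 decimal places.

15.57

E[3x+4] = (1/3)·10 + (1/21)·13 + (3/7)·16 + (4/21)·25
     = 109/7 ≈ 15.57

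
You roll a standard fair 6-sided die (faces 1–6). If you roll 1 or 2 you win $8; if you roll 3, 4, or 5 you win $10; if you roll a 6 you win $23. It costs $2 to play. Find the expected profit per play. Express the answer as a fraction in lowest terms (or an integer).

19/2 dollars

E[payout] = (1/3)·8 + (1/2)·10 + (1/6)·23 = 23/2
Expected profit = 23/2 − 2 = 19/2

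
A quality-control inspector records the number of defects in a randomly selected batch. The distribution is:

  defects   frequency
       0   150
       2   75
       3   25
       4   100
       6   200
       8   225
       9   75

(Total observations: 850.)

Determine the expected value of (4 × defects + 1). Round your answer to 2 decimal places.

Total = 850, so P(defects=0) = 150/850, etc.
E[4x+1] = (3/17)·1 + (3/34)·9 + (1/34)·13 + (2/17)·17 + (4/17)·25 + (9/34)·33 + (3/34)·37
     = 361/17 ≈ 21.24

21.24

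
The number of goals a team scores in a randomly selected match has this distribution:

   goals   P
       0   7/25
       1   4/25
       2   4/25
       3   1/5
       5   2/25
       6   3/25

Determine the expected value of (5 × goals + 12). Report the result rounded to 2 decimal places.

E[5x+12] = (7/25)·12 + (4/25)·17 + (4/25)·22 + (1/5)·27 + (2/25)·37 + (3/25)·42
     = 23 ≈ 23.00

23.00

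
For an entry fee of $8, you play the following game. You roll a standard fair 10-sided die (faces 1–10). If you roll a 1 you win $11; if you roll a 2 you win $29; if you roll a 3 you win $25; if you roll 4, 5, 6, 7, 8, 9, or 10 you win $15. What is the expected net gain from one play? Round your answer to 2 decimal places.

$9.00

E[payout] = (1/10)·11 + (7/10)·15 + (1/10)·25 + (1/10)·29 = 17
Expected profit = 17 − 8 = 9 ≈ $9.00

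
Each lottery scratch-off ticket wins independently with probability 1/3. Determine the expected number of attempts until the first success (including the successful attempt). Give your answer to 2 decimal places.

For a geometric distribution, E[trials] = 1/p = 1/(1/3) = 3.
≈ 3.00

3.00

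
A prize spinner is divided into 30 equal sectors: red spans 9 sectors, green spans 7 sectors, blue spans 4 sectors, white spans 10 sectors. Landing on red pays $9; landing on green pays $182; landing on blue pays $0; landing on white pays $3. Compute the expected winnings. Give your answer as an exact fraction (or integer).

E[payout] = (9/30)·9 + (7/30)·182 + (4/30)·0 + (10/30)·3 = 277/6

277/6 dollars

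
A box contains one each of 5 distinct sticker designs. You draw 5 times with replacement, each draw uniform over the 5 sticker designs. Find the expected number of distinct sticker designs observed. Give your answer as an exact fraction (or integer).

2101/625

Let Xⱼ=1 if type j appears at least once. P(Xⱼ=1) = 1 − ((5−1)/5)^5 = 2101/3125.
E[#distinct] = 5·2101/3125 = 2101/625.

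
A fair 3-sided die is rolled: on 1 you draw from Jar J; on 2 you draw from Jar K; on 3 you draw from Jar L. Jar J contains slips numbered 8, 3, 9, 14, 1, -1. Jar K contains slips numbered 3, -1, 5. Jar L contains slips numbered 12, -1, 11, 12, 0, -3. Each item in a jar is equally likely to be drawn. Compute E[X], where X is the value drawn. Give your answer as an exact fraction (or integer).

79/18

E[X | Jar J] = (8 + 3 + 9 + 14 + 1 − 1)/6 = 17/3
E[X | Jar K] = (3 − 1 + 5)/3 = 7/3
E[X | Jar L] = (12 − 1 + 11 + 12 + 0 − 3)/6 = 31/6
E[X] = (1/3)·17/3 + (1/3)·7/3 + (1/3)·31/6 = 79/18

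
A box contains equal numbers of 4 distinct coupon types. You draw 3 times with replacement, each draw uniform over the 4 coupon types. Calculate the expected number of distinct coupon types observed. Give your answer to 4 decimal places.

Let Xⱼ=1 if type j appears at least once. P(Xⱼ=1) = 1 − ((4−1)/4)^3 = 37/64.
E[#distinct] = 4·37/64 = 37/16.
≈ 2.3125

2.3125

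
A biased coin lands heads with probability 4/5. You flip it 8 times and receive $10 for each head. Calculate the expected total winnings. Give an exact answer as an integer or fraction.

E[#heads] = 8·4/5 = 32/5 (linearity over flips).
E[winnings] = 10·32/5 = 64.

$64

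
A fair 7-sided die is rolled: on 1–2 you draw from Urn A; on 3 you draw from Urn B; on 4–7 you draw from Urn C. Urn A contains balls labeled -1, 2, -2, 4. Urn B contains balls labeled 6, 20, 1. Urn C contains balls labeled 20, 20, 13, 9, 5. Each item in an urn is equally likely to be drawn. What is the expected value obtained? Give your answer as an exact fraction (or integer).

641/70

E[X | Urn A] = (-1 + 2 − 2 + 4)/4 = 3/4
E[X | Urn B] = (6 + 20 + 1)/3 = 9
E[X | Urn C] = (20 + 20 + 13 + 9 + 5)/5 = 67/5
E[X] = (2/7)·3/4 + (1/7)·9 + (4/7)·67/5 = 641/70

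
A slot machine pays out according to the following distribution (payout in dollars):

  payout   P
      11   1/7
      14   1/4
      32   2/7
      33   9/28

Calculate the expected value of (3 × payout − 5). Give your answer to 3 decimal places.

69.464

E[3x-5] = (1/7)·28 + (1/4)·37 + (2/7)·91 + (9/28)·94
     = 1945/28 ≈ 69.464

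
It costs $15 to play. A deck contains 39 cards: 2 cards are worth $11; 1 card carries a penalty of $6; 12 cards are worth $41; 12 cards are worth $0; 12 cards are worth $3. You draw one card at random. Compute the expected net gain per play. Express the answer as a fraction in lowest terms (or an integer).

-41/39 dollars

E[payout] = (2/39)·11 + (1/39)·(-6) + (12/39)·41 + (12/39)·0 + (12/39)·3 = 544/39
Expected profit = 544/39 − 15 = -41/39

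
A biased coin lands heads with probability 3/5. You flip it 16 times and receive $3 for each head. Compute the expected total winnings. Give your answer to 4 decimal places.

$28.8000

E[#heads] = 16·3/5 = 48/5 (linearity over flips).
E[winnings] = 3·48/5 = 144/5.
≈ 28.8000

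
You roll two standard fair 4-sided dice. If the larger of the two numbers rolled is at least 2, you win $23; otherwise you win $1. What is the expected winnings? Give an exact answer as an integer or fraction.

E[payout] = (1/16)·1 + (15/16)·23 = 173/8

173/8 dollars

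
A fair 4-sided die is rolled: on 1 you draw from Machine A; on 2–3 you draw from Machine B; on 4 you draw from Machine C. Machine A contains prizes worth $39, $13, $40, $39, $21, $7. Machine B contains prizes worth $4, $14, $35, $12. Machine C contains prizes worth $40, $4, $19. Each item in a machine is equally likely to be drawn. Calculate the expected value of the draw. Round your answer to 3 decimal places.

E[X | Machine A] = (39 + 13 + 40 + 39 + 21 + 7)/6 = 53/2
E[X | Machine B] = (4 + 14 + 35 + 12)/4 = 65/4
E[X | Machine C] = (40 + 4 + 19)/3 = 21
E[X] = (1/4)·53/2 + (1/2)·65/4 + (1/4)·21 = 20 ≈ 20.000

$20.000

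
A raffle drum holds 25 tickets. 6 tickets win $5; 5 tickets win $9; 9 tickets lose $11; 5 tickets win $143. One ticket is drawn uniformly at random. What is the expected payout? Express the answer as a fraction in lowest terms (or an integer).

691/25 dollars

E[payout] = (6/25)·5 + (5/25)·9 + (9/25)·(-11) + (5/25)·143 = 691/25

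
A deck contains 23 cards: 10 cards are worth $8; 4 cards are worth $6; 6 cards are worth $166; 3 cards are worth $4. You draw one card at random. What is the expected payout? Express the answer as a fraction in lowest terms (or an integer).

1112/23 dollars

E[payout] = (10/23)·8 + (4/23)·6 + (6/23)·166 + (3/23)·4 = 1112/23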